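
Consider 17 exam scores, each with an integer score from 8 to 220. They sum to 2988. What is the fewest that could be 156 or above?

6

If only k of them are at least 156, the other 17 − k are at most 155, so the total is at most k·220 + (17 − k)·155.
This must reach 2988, so k·220 + (17 − k)·155 ≥ 2988, giving k ≥ 6.
Exactly 6 works: 6 values at 220 and 11 at 155 total 3025; lower one of the high values by 37 (still ≥ 156) to hit 2988.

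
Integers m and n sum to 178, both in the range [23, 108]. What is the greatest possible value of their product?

7921

With m + n fixed, mn peaks when the two are closest together.
Taking m = 89 and n = 89 (both in [23, 108]) gives mn = 7921.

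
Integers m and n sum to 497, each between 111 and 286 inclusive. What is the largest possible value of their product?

61752

With m + n fixed, mn peaks when the two are closest together.
Taking m = 248 and n = 249 (both in [111, 286]) gives mn = 61752.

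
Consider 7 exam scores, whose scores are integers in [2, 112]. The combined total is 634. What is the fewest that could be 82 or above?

3

If only k of them are at least 82, the other 7 − k are at most 81, so the total is at most k·112 + (7 − k)·81.
This must reach 634, so k·112 + (7 − k)·81 ≥ 634, giving k ≥ 3.
Exactly 3 works: 3 values at 112 and 4 at 81 total 660; lower one of the high values by 26 (still ≥ 82) to hit 634.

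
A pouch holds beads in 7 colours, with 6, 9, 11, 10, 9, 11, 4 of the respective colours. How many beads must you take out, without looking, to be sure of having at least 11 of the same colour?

59

In the worst case you take as many as possible of each colour without reaching 11: 6 + 9 + 10 + 10 + 9 + 10 + 4 = 58.
The next one must give 11 of some colour, so 58 + 1 = 59.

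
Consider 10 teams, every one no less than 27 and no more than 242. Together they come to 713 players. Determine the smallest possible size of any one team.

27

Minimizing one value means maximizing the remaining 9.
The other 9 can take up 9 × 242 = 2178 ≥ 713 − 27, so one team can sit at its floor of 27.
Achievable: one at 27 and the other 9 totalling 686, which fits since 9 × 27 ≤ 686 ≤ 9 × 242.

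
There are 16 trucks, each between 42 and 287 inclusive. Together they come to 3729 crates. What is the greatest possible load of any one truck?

To make one truck as large as possible, make the other 15 as small as possible.
The other 15 contribute at least 15 × 42 = 630, leaving at most 3729 − 630 = 3099.
But each truck is capped at 287, so the maximum is 287.
Achievable: one at 287 and the other 15 totalling 3442, which fits since 15 × 42 ≤ 3442 ≤ 15 × 287.

287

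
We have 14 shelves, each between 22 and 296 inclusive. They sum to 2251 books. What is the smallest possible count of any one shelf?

To make one shelf as small as possible, make the other 13 as large as possible.
The other 13 can take up 13 × 296 = 3848 ≥ 2251 − 22, so one shelf can sit at its floor of 22.
Achievable: one at 22 and the other 13 totalling 2229, which fits since 13 × 22 ≤ 2229 ≤ 13 × 296.

22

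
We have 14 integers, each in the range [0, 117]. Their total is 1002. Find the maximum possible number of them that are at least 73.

Suppose k of them are at least 73. Those contribute at least 73 each and the other 14 − k at least 0 each.
So the total is at least 73k + 0(14 − k) = 0 + 73k. This must be ≤ 1002, giving k ≤ 13.
k = 13 is achieved by 13 values at 73 and 1 at 0, total 949; add 53 to one value (staying below 73) to reach 1002.

13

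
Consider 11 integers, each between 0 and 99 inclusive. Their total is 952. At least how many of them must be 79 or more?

If only k of them are at least 79, the other 11 − k are at most 78, so the total is at most k·99 + (11 − k)·78.
This must reach 952, so k·99 + (11 − k)·78 ≥ 952, giving k ≥ 5.
Exactly 5 works: 5 values at 99 and 6 at 78 total 963; lower one of the high values by 11 (still ≥ 79) to hit 952.

5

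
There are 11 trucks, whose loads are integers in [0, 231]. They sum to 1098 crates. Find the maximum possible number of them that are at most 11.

6

Each value at 11 or below falls at least 231 − 11 = 220 short of the ceiling 231.
The ceiling total is 11 × 231 = 2541, and we need 1098, so at most ⌊(2541 − 1098)/220⌋ = 6 can be that low.
k = 6 is achieved by 6 values at 11 and 5 at 231, total 1221; lower one of the 231's by 123 (still > 11) to reach 1098.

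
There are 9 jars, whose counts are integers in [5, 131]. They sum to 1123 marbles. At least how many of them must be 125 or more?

1

Suppose at most 9 − j of them reach 125; then j values are ≤ 124 and the rest ≤ 131.
The total is then ≤ 124·j + 131·(9 − j) = 1179 − 7j. For this to be ≥ 1123 we need j ≤ 8, so at least 9 − 8 = 1 must reach 125.
Exactly 1 works: 1 value at 131 and 8 at 124 total 1123.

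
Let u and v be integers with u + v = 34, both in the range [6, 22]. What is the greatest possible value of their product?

289

With u + v fixed, uv peaks when the two are closest together.
Taking u = 17 and v = 17 (both in [6, 22]) gives uv = 289.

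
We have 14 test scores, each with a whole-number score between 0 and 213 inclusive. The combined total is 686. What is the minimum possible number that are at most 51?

Each value above 51 is at least 52, contributing at least 52 − 0 = 52 above the floor 0.
The sum exceeds the floor total 0 by 686, so at most ⌊686/52⌋ = 13 exceed 51, and at least 1 are ≤ 51.
Exactly 1 works: 1 value at 0 and 13 at 52 total 676; raise one of the low values by 10 (still ≤ 51) to hit 686.

1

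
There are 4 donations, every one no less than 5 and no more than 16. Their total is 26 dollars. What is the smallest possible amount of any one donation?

To make one donation as small as possible, make the other 3 as large as possible.
The other 3 can take up 3 × 16 = 48 ≥ 26 − 5, so one donation can sit at its floor of 5.
Achievable: one at 5 and the other 3 totalling 21, which fits since 3 × 5 ≤ 21 ≤ 3 × 16.

5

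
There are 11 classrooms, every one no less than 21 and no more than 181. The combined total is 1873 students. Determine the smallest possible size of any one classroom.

63

Minimizing one value means maximizing the remaining 10.
The other 10 contribute at most 10 × 181 = 1810, leaving at least 1873 − 1810 = 63.
Since 63 ≥ 21, this is achievable: one at 63 and 10 at 181.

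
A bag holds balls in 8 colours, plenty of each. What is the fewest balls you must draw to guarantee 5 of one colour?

In the worst case you draw 4 of each of the 8 colours: 8 × 4 = 32.
One more forces 5 of some colour, so 32 + 1 = 33.

33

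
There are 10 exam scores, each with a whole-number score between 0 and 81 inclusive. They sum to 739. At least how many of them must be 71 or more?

4

If only k of them are at least 71, the other 10 − k are at most 70, so the total is at most k·81 + (10 − k)·70.
This must reach 739, so k·81 + (10 − k)·70 ≥ 739, giving k ≥ 4.
Exactly 4 works: 4 values at 81 and 6 at 70 total 744; lower one of the high values by 5 (still ≥ 71) to hit 739.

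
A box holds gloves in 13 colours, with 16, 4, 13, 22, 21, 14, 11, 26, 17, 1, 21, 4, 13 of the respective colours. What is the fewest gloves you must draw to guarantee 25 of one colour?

182

In the worst case you take as many as possible of each colour without reaching 25: 16 + 4 + 13 + 22 + 21 + 14 + 11 + 24 + 17 + 1 + 21 + 4 + 13 = 181.
The next one must give 25 of some colour, so 181 + 1 = 182.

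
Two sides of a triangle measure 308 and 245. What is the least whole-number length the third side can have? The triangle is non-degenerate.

64

The third side must exceed |308 − 245| = 63.
The smallest integer above 63 is 64.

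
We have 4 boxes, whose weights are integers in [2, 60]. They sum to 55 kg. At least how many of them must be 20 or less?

2

Let j be the number exceeding 20. Then the total is ≥ 21·j + 2·(4 − j) = 8 + 19j.
So 19j ≤ 47 and j ≤ 2; hence at least 4 − 2 = 2 are ≤ 20.
Exactly 2 works: 2 values at 2 and 2 at 21 total 46; raise one of the low values by 9 (still ≤ 20) to hit 55.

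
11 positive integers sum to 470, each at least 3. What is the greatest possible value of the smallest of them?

If every one of the 11 were at least 43, the total would be at least 11 × 43 = 473 > 470.
Taking 3 copies of 42 and 8 copies of 43 gives exactly 470, so 42 is attained.

42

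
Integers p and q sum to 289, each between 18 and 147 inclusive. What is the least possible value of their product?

20874

For a fixed sum, pq is smallest when p and q are as far apart as possible.
At the endpoint p = 142, q = 289 − 142 = 147, so pq = 142 × 147 = 20874.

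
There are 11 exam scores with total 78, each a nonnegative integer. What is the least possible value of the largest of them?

8

The 11 values sum to 78, so their maximum is at least ⌈78/11⌉ = 8.
Equality holds with 1 value of 8 and 10 values of 7.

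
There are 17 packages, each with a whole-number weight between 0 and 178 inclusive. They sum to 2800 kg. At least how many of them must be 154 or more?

8

Each value short of 154 is at most 153, costing at least 178 − 153 = 25 against the maximum total of 3026.
We can afford to lose at most 3026 − 2800 = 226, so at most ⌊226/25⌋ = 9 fall short, and at least 8 are ≥ 154.
Exactly 8 works: 8 values at 178 and 9 at 153 total 2801; lower one of the high values by 1 (still ≥ 154) to hit 2800.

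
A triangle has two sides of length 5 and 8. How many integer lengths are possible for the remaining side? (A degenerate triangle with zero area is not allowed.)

The triangle inequality gives |5 − 8| < c < 5 + 8, i.e. 3 < c < 13.
So c can be any integer from 4 to 12: 9 values.

9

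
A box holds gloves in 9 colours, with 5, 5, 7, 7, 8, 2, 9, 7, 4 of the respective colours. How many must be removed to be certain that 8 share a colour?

52

In the worst case you take as many as possible of each colour without reaching 8: 5 + 5 + 7 + 7 + 7 + 2 + 7 + 7 + 4 = 51.
The next one must give 8 of some colour, so 51 + 1 = 52.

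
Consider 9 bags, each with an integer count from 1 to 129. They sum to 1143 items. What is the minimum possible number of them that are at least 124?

6

Suppose at most 9 − j of them reach 124; then j values are ≤ 123 and the rest ≤ 129.
The total is then ≤ 123·j + 129·(9 − j) = 1161 − 6j. For this to be ≥ 1143 we need j ≤ 3, so at least 9 − 3 = 6 must reach 124.
Exactly 6 works: 6 values at 129 and 3 at 123 total 1143.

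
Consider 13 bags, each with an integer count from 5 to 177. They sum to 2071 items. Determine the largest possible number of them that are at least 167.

With k values at 167 or above and the rest at least 5, the sum is at least 65 + 162k.
Since the sum is 2071, we need 162k ≤ 2006, i.e. k ≤ 12.
k = 12 is achieved by 12 values at 167 and 1 at 5, total 2009; add 62 to one value (staying below 167) to reach 2071.

12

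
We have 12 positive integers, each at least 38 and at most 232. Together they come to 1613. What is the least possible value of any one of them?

38

Minimizing one value means maximizing the remaining 11.
The other 11 can take up 11 × 232 = 2552 ≥ 1613 − 38, so one integer can sit at its floor of 38.
Achievable: one at 38 and the other 11 totalling 1575, which fits since 11 × 38 ≤ 1575 ≤ 11 × 232.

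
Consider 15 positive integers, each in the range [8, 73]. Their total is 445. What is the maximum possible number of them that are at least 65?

If k of the values are ≥ 65, the total is ≥ 65k + 8(15 − k).
Setting 65k + 8(15 − k) ≤ 445 gives 57k ≤ 325, so k ≤ 5.
k = 5 is achieved by 5 values at 65 and 10 at 8, total 405; add 40 to one value (staying below 65) to reach 445.

5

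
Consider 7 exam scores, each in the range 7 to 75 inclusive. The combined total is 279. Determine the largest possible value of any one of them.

To make one score as large as possible, make the other 6 as small as possible.
The other 6 contribute at least 6 × 7 = 42, leaving at most 279 − 42 = 237.
But each score is capped at 75, so the maximum is 75.
Achievable: one at 75 and the other 6 totalling 204, which fits since 6 × 7 ≤ 204 ≤ 6 × 75.

75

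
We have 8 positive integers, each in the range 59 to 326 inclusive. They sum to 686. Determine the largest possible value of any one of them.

273

To make one integer as large as possible, make the other 7 as small as possible.
The other 7 contribute at least 7 × 59 = 413, leaving at most 686 − 413 = 273.
Since 273 ≤ 326, this is achievable: one at 273 and 7 at 59.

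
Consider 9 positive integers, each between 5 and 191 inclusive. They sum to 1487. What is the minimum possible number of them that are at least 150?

4

Suppose at most 9 − j of them reach 150; then j values are ≤ 149 and the rest ≤ 191.
The total is then ≤ 149·j + 191·(9 − j) = 1719 − 42j. For this to be ≥ 1487 we need j ≤ 5, so at least 9 − 5 = 4 must reach 150.
Exactly 4 works: 4 values at 191 and 5 at 149 total 1509; lower one of the high values by 22 (still ≥ 150) to hit 1487.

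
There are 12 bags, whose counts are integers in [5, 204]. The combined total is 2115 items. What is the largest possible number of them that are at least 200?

10

Suppose k of them are at least 200. Those contribute at least 200 each and the other 12 − k at least 5 each.
So the total is at least 200k + 5(12 − k) = 60 + 195k. This must be ≤ 2115, giving k ≤ 10.
k = 10 is achieved by 10 values at 200 and 2 at 5, total 2010; add 105 to one value (staying below 200) to reach 2115.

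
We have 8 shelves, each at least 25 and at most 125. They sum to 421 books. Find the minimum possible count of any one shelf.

25

To make one shelf as small as possible, make the other 7 as large as possible.
The other 7 can take up 7 × 125 = 875 ≥ 421 − 25, so one shelf can sit at its floor of 25.
Achievable: one at 25 and the other 7 totalling 396, which fits since 7 × 25 ≤ 396 ≤ 7 × 125.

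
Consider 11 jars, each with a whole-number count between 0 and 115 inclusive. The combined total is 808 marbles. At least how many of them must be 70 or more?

2

Each value short of 70 is at most 69, costing at least 115 − 69 = 46 against the maximum total of 1265.
We can afford to lose at most 1265 − 808 = 457, so at most ⌊457/46⌋ = 9 fall short, and at least 2 are ≥ 70.
Exactly 2 works: 2 values at 115 and 9 at 69 total 851; lower one of the high values by 43 (still ≥ 70) to hit 808.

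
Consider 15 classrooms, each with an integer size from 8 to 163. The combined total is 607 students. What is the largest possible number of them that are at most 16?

12

Each value at 16 or below falls at least 163 − 16 = 147 short of the ceiling 163.
The ceiling total is 15 × 163 = 2445, and we need 607, so at most ⌊(2445 − 607)/147⌋ = 12 can be that low.
k = 12 is achieved by 12 values at 16 and 3 at 163, total 681; lower one of the 163's by 74 (still > 16) to reach 607.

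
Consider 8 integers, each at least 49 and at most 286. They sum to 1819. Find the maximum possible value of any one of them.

Maximizing one value means minimizing the remaining 7.
The other 7 contribute at least 7 × 49 = 343, leaving at most 1819 − 343 = 1476.
But each integer is capped at 286, so the maximum is 286.
Achievable: one at 286 and the other 7 totalling 1533, which fits since 7 × 49 ≤ 1533 ≤ 7 × 286.

286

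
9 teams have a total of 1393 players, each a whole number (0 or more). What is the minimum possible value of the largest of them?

155

The average is 1393/9 > 154, so not all 9 can be 154 or less; the largest is ≥ 155.
Achievable: 7 of them at 155 and 2 at 154 total 1393.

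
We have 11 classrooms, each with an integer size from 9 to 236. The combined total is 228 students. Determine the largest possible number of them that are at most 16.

Each value at 16 or below falls at least 236 − 16 = 220 short of the ceiling 236.
The ceiling total is 11 × 236 = 2596, and we need 228, so at most ⌊(2596 − 228)/220⌋ = 10 can be that low.
k = 10 is achieved by 10 values at 16 and 1 at 236, total 396; lower one of the 236's by 168 (still > 16) to reach 228.

10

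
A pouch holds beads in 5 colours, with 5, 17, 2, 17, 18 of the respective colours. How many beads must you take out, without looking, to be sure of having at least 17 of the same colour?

56

In the worst case you take as many as possible of each colour without reaching 17: 5 + 16 + 2 + 16 + 16 = 55.
The next one must give 17 of some colour, so 55 + 1 = 56.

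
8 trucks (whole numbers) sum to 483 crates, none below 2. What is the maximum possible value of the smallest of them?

60

The 8 values sum to 483, so their minimum is at most ⌊483/8⌋ = 60.
Equality holds with 5 values of 60 and 3 values of 61.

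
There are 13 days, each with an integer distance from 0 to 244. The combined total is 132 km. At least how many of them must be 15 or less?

5

If only k of them are at most 15, the other 13 − k are at least 16, so the total is at least (13 − k)·16 + k·0.
This is ≤ 132, so (13 − k)·16 + 0k ≤ 132, which gives k ≥ 5.
Exactly 5 works: 5 values at 0 and 8 at 16 total 128; raise one of the low values by 4 (still ≤ 15) to hit 132.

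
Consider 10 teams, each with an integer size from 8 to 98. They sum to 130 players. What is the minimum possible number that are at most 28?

If only k of them are at most 28, the other 10 − k are at least 29, so the total is at least (10 − k)·29 + k·8.
This is ≤ 130, so (10 − k)·29 + 8k ≤ 130, which gives k ≥ 8.
Exactly 8 works: 8 values at 8 and 2 at 29 total 122; raise one of the low values by 8 (still ≤ 28) to hit 130.

8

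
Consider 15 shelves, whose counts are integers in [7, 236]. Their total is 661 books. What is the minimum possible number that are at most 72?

7

If only k of them are at most 72, the other 15 − k are at least 73, so the total is at least (15 − k)·73 + k·7.
This is ≤ 661, so (15 − k)·73 + 7k ≤ 661, which gives k ≥ 7.
Exactly 7 works: 7 values at 7 and 8 at 73 total 633; raise one of the low values by 28 (still ≤ 72) to hit 661.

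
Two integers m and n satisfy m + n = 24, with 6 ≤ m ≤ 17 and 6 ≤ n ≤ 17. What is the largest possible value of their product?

For a fixed sum, the product mn is largest when m and n are as close as possible.
Taking m = 12 and n = 12 (both in [6, 17]) gives mn = 144.

144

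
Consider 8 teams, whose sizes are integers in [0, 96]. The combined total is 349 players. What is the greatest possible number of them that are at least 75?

With k values at 75 or above and the rest at least 0, the sum is at least 0 + 75k.
Since the sum is 349, we need 75k ≤ 349, i.e. k ≤ 4.
k = 4 is achieved by 4 values at 75 and 4 at 0, total 300; add 49 to one value (staying below 75) to reach 349.

4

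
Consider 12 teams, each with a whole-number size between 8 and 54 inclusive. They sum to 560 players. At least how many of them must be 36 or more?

8

Suppose at most 12 − j of them reach 36; then j values are ≤ 35 and the rest ≤ 54.
The total is then ≤ 35·j + 54·(12 − j) = 648 − 19j. For this to be ≥ 560 we need j ≤ 4, so at least 12 − 4 = 8 must reach 36.
Exactly 8 works: 8 values at 54 and 4 at 35 total 572; lower one of the high values by 12 (still ≥ 36) to hit 560.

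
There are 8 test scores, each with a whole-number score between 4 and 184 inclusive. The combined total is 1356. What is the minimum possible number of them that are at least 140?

If only k of them are at least 140, the other 8 − k are at most 139, so the total is at most k·184 + (8 − k)·139.
This must reach 1356, so k·184 + (8 − k)·139 ≥ 1356, giving k ≥ 6.
Exactly 6 works: 6 values at 184 and 2 at 139 total 1382; lower one of the high values by 26 (still ≥ 140) to hit 1356.

6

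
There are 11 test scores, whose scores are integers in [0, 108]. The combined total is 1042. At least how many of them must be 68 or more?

8

Suppose at most 11 − j of them reach 68; then j values are ≤ 67 and the rest ≤ 108.
The total is then ≤ 67·j + 108·(11 − j) = 1188 − 41j. For this to be ≥ 1042 we need j ≤ 3, so at least 11 − 3 = 8 must reach 68.
Exactly 8 works: 8 values at 108 and 3 at 67 total 1065; lower one of the high values by 23 (still ≥ 68) to hit 1042.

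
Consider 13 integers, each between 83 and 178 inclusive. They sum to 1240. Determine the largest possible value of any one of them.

To make one integer as large as possible, make the other 12 as small as possible.
The other 12 contribute at least 12 × 83 = 996, leaving at most 1240 − 996 = 244.
But each integer is capped at 178, so the maximum is 178.
Achievable: one at 178 and the other 12 totalling 1062, which fits since 12 × 83 ≤ 1062 ≤ 12 × 178.

178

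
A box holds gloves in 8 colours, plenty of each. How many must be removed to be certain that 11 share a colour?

81

In the worst case you draw 10 of each of the 8 colours: 8 × 10 = 80.
One more forces 11 of some colour, so 80 + 1 = 81.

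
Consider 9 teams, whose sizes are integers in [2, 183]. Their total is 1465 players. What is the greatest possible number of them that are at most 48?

1

Each value at 48 or below falls at least 183 − 48 = 135 short of the ceiling 183.
The ceiling total is 9 × 183 = 1647, and we need 1465, so at most ⌊(1647 − 1465)/135⌋ = 1 can be that low.
k = 1 is achieved by 1 value at 48 and 8 at 183, total 1512; lower one of the 183's by 47 (still > 48) to reach 1465.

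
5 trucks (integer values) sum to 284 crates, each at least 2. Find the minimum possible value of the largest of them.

57

Some value must be at least ⌈284/5⌉ = 57, since 5 × 56 = 280 < 284.
Equality holds with 4 values of 57 and 1 value of 56.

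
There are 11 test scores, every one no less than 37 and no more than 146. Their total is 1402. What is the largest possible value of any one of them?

Maximizing one value means minimizing the remaining 10.
The other 10 contribute at least 10 × 37 = 370, leaving at most 1402 − 370 = 1032.
But each score is capped at 146, so the maximum is 146.
Achievable: one at 146 and the other 10 totalling 1256, which fits since 10 × 37 ≤ 1256 ≤ 10 × 146.

146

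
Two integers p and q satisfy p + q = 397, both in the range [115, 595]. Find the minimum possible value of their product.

pq = p(397 − p) is concave in p, so over [115, 282] it is minimized at an endpoint.
The extreme feasible split is p = 115, q = 282, giving pq = 32430.

32430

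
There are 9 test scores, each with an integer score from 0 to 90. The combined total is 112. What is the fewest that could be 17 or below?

Let j be the number exceeding 17. Then the total is ≥ 18·j + 0·(9 − j) = 0 + 18j.
So 18j ≤ 112 and j ≤ 6; hence at least 9 − 6 = 3 are ≤ 17.
Exactly 3 works: 3 values at 0 and 6 at 18 total 108; raise one of the low values by 4 (still ≤ 17) to hit 112.

3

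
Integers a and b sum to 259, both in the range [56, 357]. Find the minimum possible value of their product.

Since a + b is fixed, pushing one of them to its bound minimizes the product.
At the endpoint a = 56, b = 259 − 56 = 203, so ab = 56 × 203 = 11368.

11368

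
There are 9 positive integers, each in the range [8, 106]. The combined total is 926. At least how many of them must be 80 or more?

Each value short of 80 is at most 79, costing at least 106 − 79 = 27 against the maximum total of 954.
We can afford to lose at most 954 − 926 = 28, so at most ⌊28/27⌋ = 1 fall short, and at least 8 are ≥ 80.
Exactly 8 works: 8 values at 106 and 1 at 79 total 927; lower one of the high values by 1 (still ≥ 80) to hit 926.

8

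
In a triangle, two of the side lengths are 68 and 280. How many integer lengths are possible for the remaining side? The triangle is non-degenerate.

The triangle inequality gives |68 − 280| < c < 68 + 280, i.e. 212 < c < 348.
So c can be any integer from 213 to 347: 135 values.

135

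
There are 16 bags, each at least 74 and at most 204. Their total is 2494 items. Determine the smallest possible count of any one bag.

74

To make one bag as small as possible, make the other 15 as large as possible.
The other 15 can take up 15 × 204 = 3060 ≥ 2494 − 74, so one bag can sit at its floor of 74.
Achievable: one at 74 and the other 15 totalling 2420, which fits since 15 × 74 ≤ 2420 ≤ 15 × 204.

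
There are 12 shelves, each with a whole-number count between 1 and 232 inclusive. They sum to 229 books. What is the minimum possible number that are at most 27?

Each value above 27 is at least 28, contributing at least 28 − 1 = 27 above the floor 1.
The sum exceeds the floor total 12 by 217, so at most ⌊217/27⌋ = 8 exceed 27, and at least 4 are ≤ 27.
Exactly 4 works: 4 values at 1 and 8 at 28 total 228; raise one of the low values by 1 (still ≤ 27) to hit 229.

4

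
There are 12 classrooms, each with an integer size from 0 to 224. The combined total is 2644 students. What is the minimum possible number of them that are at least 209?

If only k of them are at least 209, the other 12 − k are at most 208, so the total is at most k·224 + (12 − k)·208.
This must reach 2644, so k·224 + (12 − k)·208 ≥ 2644, giving k ≥ 10.
Exactly 10 works: 10 values at 224 and 2 at 208 total 2656; lower one of the high values by 12 (still ≥ 209) to hit 2644.

10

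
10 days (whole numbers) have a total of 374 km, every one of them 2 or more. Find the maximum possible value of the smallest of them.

37

The average is 374/10 < 38, so some value is ≤ 37.
Equality holds with 6 values of 37 and 4 values of 38.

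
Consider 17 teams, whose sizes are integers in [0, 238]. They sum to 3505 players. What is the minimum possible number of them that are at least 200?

Each value short of 200 is at most 199, costing at least 238 − 199 = 39 against the maximum total of 4046.
We can afford to lose at most 4046 − 3505 = 541, so at most ⌊541/39⌋ = 13 fall short, and at least 4 are ≥ 200.
Exactly 4 works: 4 values at 238 and 13 at 199 total 3539; lower one of the high values by 34 (still ≥ 200) to hit 3505.

4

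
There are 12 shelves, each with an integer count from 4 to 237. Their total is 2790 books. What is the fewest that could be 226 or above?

8

Suppose at most 12 − j of them reach 226; then j values are ≤ 225 and the rest ≤ 237.
The total is then ≤ 225·j + 237·(12 − j) = 2844 − 12j. For this to be ≥ 2790 we need j ≤ 4, so at least 12 − 4 = 8 must reach 226.
Exactly 8 works: 8 values at 237 and 4 at 225 total 2796; lower one of the high values by 6 (still ≥ 226) to hit 2790.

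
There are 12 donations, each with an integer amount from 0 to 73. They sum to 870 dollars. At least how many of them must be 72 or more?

9

If only k of them are at least 72, the other 12 − k are at most 71, so the total is at most k·73 + (12 − k)·71.
This must reach 870, so k·73 + (12 − k)·71 ≥ 870, giving k ≥ 9.
Exactly 9 works: 9 values at 73 and 3 at 71 total 870.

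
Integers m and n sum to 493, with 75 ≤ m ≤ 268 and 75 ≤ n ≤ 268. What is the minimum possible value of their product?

mn = m(493 − m) is concave in m, so over [225, 268] it is minimized at an endpoint.
At the endpoint m = 225, n = 493 − 225 = 268, so mn = 225 × 268 = 60300.

60300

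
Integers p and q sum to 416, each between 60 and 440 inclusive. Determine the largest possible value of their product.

With p + q fixed, pq peaks when the two are closest together.
Taking p = 208 and q = 208 (both in [60, 440]) gives pq = 43264.

43264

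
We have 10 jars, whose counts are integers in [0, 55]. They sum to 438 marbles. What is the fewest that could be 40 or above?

3

Suppose at most 10 − j of them reach 40; then j values are ≤ 39 and the rest ≤ 55.
The total is then ≤ 39·j + 55·(10 − j) = 550 − 16j. For this to be ≥ 438 we need j ≤ 7, so at least 10 − 7 = 3 must reach 40.
Exactly 3 works: 3 values at 55 and 7 at 39 total 438.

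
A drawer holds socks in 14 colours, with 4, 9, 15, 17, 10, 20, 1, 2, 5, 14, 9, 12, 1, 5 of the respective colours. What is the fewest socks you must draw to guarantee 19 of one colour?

123

In the worst case you take as many as possible of each colour without reaching 19: 4 + 9 + 15 + 17 + 10 + 18 + 1 + 2 + 5 + 14 + 9 + 12 + 1 + 5 = 122.
The next one must give 19 of some colour, so 122 + 1 = 123.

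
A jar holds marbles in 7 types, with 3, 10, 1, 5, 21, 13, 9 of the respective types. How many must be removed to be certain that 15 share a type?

In the worst case you take as many as possible of each type without reaching 15: 3 + 10 + 1 + 5 + 14 + 13 + 9 = 55.
The next one must give 15 of some type, so 55 + 1 = 56.

56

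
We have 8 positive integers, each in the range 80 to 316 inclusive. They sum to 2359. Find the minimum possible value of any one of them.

To make one integer as small as possible, make the other 7 as large as possible.
The other 7 contribute at most 7 × 316 = 2212, leaving at least 2359 − 2212 = 147.
Since 147 ≥ 80, this is achievable: one at 147 and 7 at 316.

147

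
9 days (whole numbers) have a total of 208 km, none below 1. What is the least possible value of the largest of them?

If every one of the 9 were at most 23, the total would be at most 9 × 23 = 207 < 208.
Equality holds with 1 value of 24 and 8 values of 23.

24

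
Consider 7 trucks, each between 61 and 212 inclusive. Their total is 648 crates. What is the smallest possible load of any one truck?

61

Minimizing one value means maximizing the remaining 6.
The other 6 can take up 6 × 212 = 1272 ≥ 648 − 61, so one truck can sit at its floor of 61.
Achievable: one at 61 and the other 6 totalling 587, which fits since 6 × 61 ≤ 587 ≤ 6 × 212.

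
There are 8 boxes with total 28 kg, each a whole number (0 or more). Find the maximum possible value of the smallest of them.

3

The average is 28/8 < 4, so some value is ≤ 3.
Taking 4 copies of 3 and 4 copies of 4 gives exactly 28, so 3 is attained.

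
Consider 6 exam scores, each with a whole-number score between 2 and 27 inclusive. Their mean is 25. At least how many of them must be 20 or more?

The total is 6 × 25 = 150.
If only k of them are at least 20, the other 6 − k are at most 19, so the total is at most k·27 + (6 − k)·19.
This must reach 150, so k·27 + (6 − k)·19 ≥ 150, giving k ≥ 5.
Exactly 5 works: 5 values at 27 and 1 at 19 total 154; lower one of the high values by 4 (still ≥ 20) to hit 150.

5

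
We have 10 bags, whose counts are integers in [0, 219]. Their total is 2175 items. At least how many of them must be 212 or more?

Suppose at most 10 − j of them reach 212; then j values are ≤ 211 and the rest ≤ 219.
The total is then ≤ 211·j + 219·(10 − j) = 2190 − 8j. For this to be ≥ 2175 we need j ≤ 1, so at least 10 − 1 = 9 must reach 212.
Exactly 9 works: 9 values at 219 and 1 at 211 total 2182; lower one of the high values by 7 (still ≥ 212) to hit 2175.

9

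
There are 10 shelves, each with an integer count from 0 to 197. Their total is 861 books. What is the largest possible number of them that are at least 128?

6

Suppose k of them are at least 128. Those contribute at least 128 each and the other 10 − k at least 0 each.
So the total is at least 128k + 0(10 − k) = 0 + 128k. This must be ≤ 861, giving k ≤ 6.
k = 6 is achieved by 6 values at 128 and 4 at 0, total 768; add 93 to one value (staying below 128) to reach 861.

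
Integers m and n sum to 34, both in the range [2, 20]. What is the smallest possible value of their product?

280

mn = m(34 − m) is concave in m, so over [14, 20] it is minimized at an endpoint.
At the endpoint m = 14, n = 34 − 14 = 20, so mn = 14 × 20 = 280.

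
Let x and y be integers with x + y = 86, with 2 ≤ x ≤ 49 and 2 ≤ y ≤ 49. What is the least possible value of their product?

Since x + y is fixed, pushing one of them to its bound minimizes the product.
The extreme feasible split is x = 37, y = 49, giving xy = 1813.

1813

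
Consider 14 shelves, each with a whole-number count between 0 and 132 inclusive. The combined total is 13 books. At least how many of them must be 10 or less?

13

Each value above 10 is at least 11, contributing at least 11 − 0 = 11 above the floor 0.
The sum exceeds the floor total 0 by 13, so at most ⌊13/11⌋ = 1 exceed 10, and at least 13 are ≤ 10.
Exactly 13 works: 13 values at 0 and 1 at 11 total 11; raise one of the low values by 2 (still ≤ 10) to hit 13.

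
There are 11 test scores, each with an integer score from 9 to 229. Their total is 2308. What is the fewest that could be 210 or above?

1

Each value short of 210 is at most 209, costing at least 229 − 209 = 20 against the maximum total of 2519.
We can afford to lose at most 2519 − 2308 = 211, so at most ⌊211/20⌋ = 10 fall short, and at least 1 are ≥ 210.
Exactly 1 works: 1 value at 229 and 10 at 209 total 2319; lower one of the high values by 11 (still ≥ 210) to hit 2308.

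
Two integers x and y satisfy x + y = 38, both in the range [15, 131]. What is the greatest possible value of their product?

361

With x + y fixed, xy peaks when the two are closest together.
Taking x = 19 and y = 19 (both in [15, 131]) gives xy = 361.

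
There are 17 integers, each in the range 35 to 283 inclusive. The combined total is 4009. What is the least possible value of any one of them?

35

To make one integer as small as possible, make the other 16 as large as possible.
The other 16 can take up 16 × 283 = 4528 ≥ 4009 − 35, so one integer can sit at its floor of 35.
Achievable: one at 35 and the other 16 totalling 3974, which fits since 16 × 35 ≤ 3974 ≤ 16 × 283.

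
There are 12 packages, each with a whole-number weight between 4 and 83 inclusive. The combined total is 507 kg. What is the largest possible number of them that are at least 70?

If k of the values are ≥ 70, the total is ≥ 70k + 4(12 − k).
Setting 70k + 4(12 − k) ≤ 507 gives 66k ≤ 459, so k ≤ 6.
k = 6 is achieved by 6 values at 70 and 6 at 4, total 444; add 63 to one value (staying below 70) to reach 507.

6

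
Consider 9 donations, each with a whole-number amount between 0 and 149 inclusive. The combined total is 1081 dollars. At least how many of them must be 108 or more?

Suppose at most 9 − j of them reach 108; then j values are ≤ 107 and the rest ≤ 149.
The total is then ≤ 107·j + 149·(9 − j) = 1341 − 42j. For this to be ≥ 1081 we need j ≤ 6, so at least 9 − 6 = 3 must reach 108.
Exactly 3 works: 3 values at 149 and 6 at 107 total 1089; lower one of the high values by 8 (still ≥ 108) to hit 1081.

3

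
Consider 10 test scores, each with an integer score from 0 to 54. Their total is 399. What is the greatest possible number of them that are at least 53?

With k values at 53 or above and the rest at least 0, the sum is at least 0 + 53k.
Since the sum is 399, we need 53k ≤ 399, i.e. k ≤ 7.
k = 7 is achieved by 7 values at 53 and 3 at 0, total 371; add 28 to one value (staying below 53) to reach 399.

7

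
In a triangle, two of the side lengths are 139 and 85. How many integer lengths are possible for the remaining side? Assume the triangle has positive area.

169

The triangle inequality gives |139 − 85| < c < 139 + 85, i.e. 54 < c < 224.
So c can be any integer from 55 to 223: 169 values.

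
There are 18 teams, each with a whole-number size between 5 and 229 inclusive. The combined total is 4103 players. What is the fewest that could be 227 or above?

12

If only k of them are at least 227, the other 18 − k are at most 226, so the total is at most k·229 + (18 − k)·226.
This must reach 4103, so k·229 + (18 − k)·226 ≥ 4103, giving k ≥ 12.
Exactly 12 works: 12 values at 229 and 6 at 226 total 4104; lower one of the high values by 1 (still ≥ 227) to hit 4103.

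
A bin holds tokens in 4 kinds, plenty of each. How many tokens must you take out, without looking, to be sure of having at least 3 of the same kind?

9

In the worst case you draw 2 of each of the 4 kinds: 4 × 2 = 8.
One more forces 3 of some kind, so 8 + 1 = 9.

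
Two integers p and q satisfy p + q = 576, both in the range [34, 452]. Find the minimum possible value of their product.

56048

For a fixed sum, pq is smallest when p and q are as far apart as possible.
At the endpoint p = 124, q = 576 − 124 = 452, so pq = 124 × 452 = 56048.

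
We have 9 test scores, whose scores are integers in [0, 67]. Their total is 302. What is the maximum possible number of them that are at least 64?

Suppose k of them are at least 64. Those contribute at least 64 each and the other 9 − k at least 0 each.
So the total is at least 64k + 0(9 − k) = 0 + 64k. This must be ≤ 302, giving k ≤ 4.
k = 4 is achieved by 4 values at 64 and 5 at 0, total 256; add 46 to one value (staying below 64) to reach 302.

4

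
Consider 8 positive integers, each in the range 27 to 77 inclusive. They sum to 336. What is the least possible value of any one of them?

Minimizing one value means maximizing the remaining 7.
The other 7 can take up 7 × 77 = 539 ≥ 336 − 27, so one integer can sit at its floor of 27.
Achievable: one at 27 and the other 7 totalling 309, which fits since 7 × 27 ≤ 309 ≤ 7 × 77.

27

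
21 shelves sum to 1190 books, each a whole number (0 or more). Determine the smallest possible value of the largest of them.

The average is 1190/21 > 56, so not all 21 can be 56 or less; the largest is ≥ 57.
Achievable: 14 of them at 57 and 7 at 56 total 1190.

57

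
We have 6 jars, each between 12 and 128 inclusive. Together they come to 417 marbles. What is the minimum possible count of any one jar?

To make one jar as small as possible, make the other 5 as large as possible.
The other 5 can take up 5 × 128 = 640 ≥ 417 − 12, so one jar can sit at its floor of 12.
Achievable: one at 12 and the other 5 totalling 405, which fits since 5 × 12 ≤ 405 ≤ 5 × 128.

12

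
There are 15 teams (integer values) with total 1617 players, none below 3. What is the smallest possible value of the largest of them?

Some value must be at least ⌈1617/15⌉ = 108, since 15 × 107 = 1605 < 1617.
Equality holds with 12 values of 108 and 3 values of 107.

108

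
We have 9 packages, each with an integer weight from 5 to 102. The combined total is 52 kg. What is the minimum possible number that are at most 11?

Let j be the number exceeding 11. Then the total is ≥ 12·j + 5·(9 − j) = 45 + 7j.
So 7j ≤ 7 and j ≤ 1; hence at least 9 − 1 = 8 are ≤ 11.
Exactly 8 works: 8 values at 5 and 1 at 12 total 52.

8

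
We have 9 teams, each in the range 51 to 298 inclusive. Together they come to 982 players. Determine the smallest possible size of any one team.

Minimizing one value means maximizing the remaining 8.
The other 8 can take up 8 × 298 = 2384 ≥ 982 − 51, so one team can sit at its floor of 51.
Achievable: one at 51 and the other 8 totalling 931, which fits since 8 × 51 ≤ 931 ≤ 8 × 298.

51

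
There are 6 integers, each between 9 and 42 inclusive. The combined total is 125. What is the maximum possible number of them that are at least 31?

3

Suppose k of them are at least 31. Those contribute at least 31 each and the other 6 − k at least 9 each.
So the total is at least 31k + 9(6 − k) = 54 + 22k. This must be ≤ 125, giving k ≤ 3.
k = 3 is achieved by 3 values at 31 and 3 at 9, total 120; add 5 to one value (staying below 31) to reach 125.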